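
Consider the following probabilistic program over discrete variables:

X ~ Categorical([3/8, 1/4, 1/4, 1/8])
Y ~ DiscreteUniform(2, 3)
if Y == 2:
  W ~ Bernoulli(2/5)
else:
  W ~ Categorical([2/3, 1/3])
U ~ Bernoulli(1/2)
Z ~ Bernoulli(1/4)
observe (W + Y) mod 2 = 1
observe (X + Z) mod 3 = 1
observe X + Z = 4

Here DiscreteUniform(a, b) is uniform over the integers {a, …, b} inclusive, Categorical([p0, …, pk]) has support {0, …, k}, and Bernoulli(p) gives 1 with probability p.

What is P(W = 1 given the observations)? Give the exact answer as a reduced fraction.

P(W = 1 | obs) = 3/8

Enumerate traces; 4 have nonzero weight after conditioning:
  (X=3, Y=2, W=1, U=0, Z=1) weight 1/320
  (X=3, Y=2, W=1, U=1, Z=1) weight 1/320
  (X=3, Y=3, W=0, U=0, Z=1) weight 1/192
  (X=3, Y=3, W=0, U=1, Z=1) weight 1/192
Group by W:
  weight(W=0) = 1/96
  weight(W=1) = 1/160
Total weight = 1/96 + 1/160 = 1/60
P(W=0 | obs) = 1/96 / 1/60 = 5/8
P(W=1 | obs) = 1/160 / 1/60 = 3/8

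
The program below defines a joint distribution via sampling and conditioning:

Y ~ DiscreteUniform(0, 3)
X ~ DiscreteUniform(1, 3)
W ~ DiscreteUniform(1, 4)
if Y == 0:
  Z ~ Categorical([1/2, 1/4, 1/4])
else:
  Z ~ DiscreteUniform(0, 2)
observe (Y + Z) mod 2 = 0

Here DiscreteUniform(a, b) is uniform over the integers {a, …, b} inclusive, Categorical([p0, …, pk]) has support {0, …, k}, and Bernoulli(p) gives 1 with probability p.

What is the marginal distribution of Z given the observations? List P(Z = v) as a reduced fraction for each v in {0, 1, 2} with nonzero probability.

Enumerate traces; 72 have nonzero weight after conditioning:
  (Y=0, X=1, W=1, Z=0) weight 1/96
  (Y=0, X=1, W=1, Z=2) weight 1/192
  (Y=0, X=1, W=2, Z=0) weight 1/96
  (Y=0, X=1, W=2, Z=2) weight 1/192
  (Y=0, X=1, W=3, Z=0) weight 1/96
  (Y=0, X=1, W=3, Z=2) weight 1/192
  (Y=0, X=1, W=4, Z=0) weight 1/96
  (Y=0, X=1, W=4, Z=2) weight 1/192
  (Y=1, X=1, W=1, Z=1) weight 1/144
  … 63 more
Group by Z:
  weight(Z=0) = 5/24
  weight(Z=1) = 1/6
  weight(Z=2) = 7/48
Total weight = 5/24 + 1/6 + 7/48 = 25/48
P(Z=0 | obs) = 5/24 / 25/48 = 2/5
P(Z=1 | obs) = 1/6 / 25/48 = 8/25
P(Z=2 | obs) = 7/48 / 25/48 = 7/25

P(Z=0) = 2/5, P(Z=1) = 8/25, P(Z=2) = 7/25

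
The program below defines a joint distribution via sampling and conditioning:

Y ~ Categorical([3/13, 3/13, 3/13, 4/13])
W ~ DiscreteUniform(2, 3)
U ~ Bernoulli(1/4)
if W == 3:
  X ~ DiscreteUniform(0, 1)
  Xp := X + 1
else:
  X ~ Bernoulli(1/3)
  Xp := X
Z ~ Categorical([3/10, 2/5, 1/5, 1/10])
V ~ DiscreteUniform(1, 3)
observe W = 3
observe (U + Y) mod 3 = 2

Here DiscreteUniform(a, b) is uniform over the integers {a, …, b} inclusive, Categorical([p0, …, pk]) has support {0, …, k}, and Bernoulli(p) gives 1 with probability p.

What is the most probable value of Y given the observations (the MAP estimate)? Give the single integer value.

Enumerate traces; 48 have nonzero weight after conditioning:
  (Y=1, W=3, U=1, X=0, Z=0, V=1) weight 3/2080
  (Y=1, W=3, U=1, X=0, Z=0, V=2) weight 3/2080
  (Y=1, W=3, U=1, X=0, Z=0, V=3) weight 3/2080
  (Y=1, W=3, U=1, X=0, Z=1, V=1) weight 1/520
  (Y=1, W=3, U=1, X=0, Z=1, V=2) weight 1/520
  (Y=1, W=3, U=1, X=0, Z=1, V=3) weight 1/520
  (Y=1, W=3, U=1, X=0, Z=2, V=1) weight 1/1040
  (Y=1, W=3, U=1, X=0, Z=2, V=2) weight 1/1040
  (Y=2, W=3, U=0, X=0, Z=0, V=1) weight 9/2080
  … 39 more
Group by Y:
  weight(Y=1) = 3/104
  weight(Y=2) = 9/104
Total weight = 3/104 + 9/104 = 3/26
P(Y=1 | obs) = 3/104 / 3/26 = 1/4
P(Y=2 | obs) = 9/104 / 3/26 = 3/4
argmax = 2

argmax_v P(Y = v | obs) = 2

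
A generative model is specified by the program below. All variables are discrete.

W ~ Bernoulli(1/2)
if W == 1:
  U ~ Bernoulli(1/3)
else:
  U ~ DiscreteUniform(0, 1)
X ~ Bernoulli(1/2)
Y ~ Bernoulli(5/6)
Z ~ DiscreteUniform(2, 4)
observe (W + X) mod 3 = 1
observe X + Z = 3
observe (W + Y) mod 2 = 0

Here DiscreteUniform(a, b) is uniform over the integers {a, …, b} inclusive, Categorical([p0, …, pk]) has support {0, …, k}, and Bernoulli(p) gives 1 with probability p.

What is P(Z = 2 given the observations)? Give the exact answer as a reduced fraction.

Enumerate traces; 4 have nonzero weight after conditioning:
  (W=0, U=0, X=1, Y=0, Z=2) weight 1/144
  (W=0, U=1, X=1, Y=0, Z=2) weight 1/144
  (W=1, U=0, X=0, Y=1, Z=3) weight 5/108
  (W=1, U=1, X=0, Y=1, Z=3) weight 5/216
Group by Z:
  weight(Z=2) = 1/72
  weight(Z=3) = 5/72
Total weight = 1/72 + 5/72 = 1/12
P(Z=2 | obs) = 1/72 / 1/12 = 1/6
P(Z=3 | obs) = 5/72 / 1/12 = 5/6

P(Z = 2 | obs) = 1/6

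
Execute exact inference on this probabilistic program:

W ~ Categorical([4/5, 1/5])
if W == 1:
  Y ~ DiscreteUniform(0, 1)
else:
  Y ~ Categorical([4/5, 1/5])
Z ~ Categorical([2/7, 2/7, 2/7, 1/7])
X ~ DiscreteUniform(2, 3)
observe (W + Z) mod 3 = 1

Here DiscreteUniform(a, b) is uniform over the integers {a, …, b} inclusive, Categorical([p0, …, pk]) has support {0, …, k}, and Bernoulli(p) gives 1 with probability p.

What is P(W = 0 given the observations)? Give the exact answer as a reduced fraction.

Enumerate traces; 12 have nonzero weight after conditioning:
  (W=0, Y=0, Z=1, X=2) weight 16/175
  (W=0, Y=0, Z=1, X=3) weight 16/175
  (W=0, Y=1, Z=1, X=2) weight 4/175
  (W=0, Y=1, Z=1, X=3) weight 4/175
  (W=1, Y=0, Z=0, X=2) weight 1/70
  (W=1, Y=0, Z=0, X=3) weight 1/70
  (W=1, Y=0, Z=3, X=2) weight 1/140
  (W=1, Y=0, Z=3, X=3) weight 1/140
  … 4 more
Group by W:
  weight(W=0) = 8/35
  weight(W=1) = 3/35
Total weight = 8/35 + 3/35 = 11/35
P(W=0 | obs) = 8/35 / 11/35 = 8/11
P(W=1 | obs) = 3/35 / 11/35 = 3/11

P(W = 0 | obs) = 8/11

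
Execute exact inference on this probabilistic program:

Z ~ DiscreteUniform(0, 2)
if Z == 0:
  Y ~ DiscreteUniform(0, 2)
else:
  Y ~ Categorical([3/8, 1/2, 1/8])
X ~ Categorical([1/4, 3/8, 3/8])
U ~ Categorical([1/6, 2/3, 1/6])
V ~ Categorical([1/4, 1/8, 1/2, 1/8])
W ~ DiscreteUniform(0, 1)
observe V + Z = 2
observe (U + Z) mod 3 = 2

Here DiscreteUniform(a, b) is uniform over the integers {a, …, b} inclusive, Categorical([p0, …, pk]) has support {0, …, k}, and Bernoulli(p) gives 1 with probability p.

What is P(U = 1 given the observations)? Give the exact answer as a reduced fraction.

P(U = 1 | obs) = 2/5

Enumerate traces; 54 have nonzero weight after conditioning:
  (Z=0, Y=0, X=0, U=2, V=2, W=0) weight 1/864
  (Z=0, Y=0, X=0, U=2, V=2, W=1) weight 1/864
  (Z=0, Y=0, X=1, U=2, V=2, W=0) weight 1/576
  (Z=0, Y=0, X=1, U=2, V=2, W=1) weight 1/576
  (Z=0, Y=0, X=2, U=2, V=2, W=0) weight 1/576
  (Z=0, Y=0, X=2, U=2, V=2, W=1) weight 1/576
  (Z=0, Y=1, X=0, U=2, V=2, W=0) weight 1/864
  (Z=0, Y=1, X=0, U=2, V=2, W=1) weight 1/864
  (Z=1, Y=0, X=0, U=1, V=1, W=0) weight 1/768
  (Z=2, Y=0, X=0, U=0, V=0, W=0) weight 1/1536
  … 44 more
Group by U:
  weight(U=0) = 1/72
  weight(U=1) = 1/36
  weight(U=2) = 1/36
Total weight = 1/72 + 1/36 + 1/36 = 5/72
P(U=0 | obs) = 1/72 / 5/72 = 1/5
P(U=1 | obs) = 1/36 / 5/72 = 2/5
P(U=2 | obs) = 1/36 / 5/72 = 2/5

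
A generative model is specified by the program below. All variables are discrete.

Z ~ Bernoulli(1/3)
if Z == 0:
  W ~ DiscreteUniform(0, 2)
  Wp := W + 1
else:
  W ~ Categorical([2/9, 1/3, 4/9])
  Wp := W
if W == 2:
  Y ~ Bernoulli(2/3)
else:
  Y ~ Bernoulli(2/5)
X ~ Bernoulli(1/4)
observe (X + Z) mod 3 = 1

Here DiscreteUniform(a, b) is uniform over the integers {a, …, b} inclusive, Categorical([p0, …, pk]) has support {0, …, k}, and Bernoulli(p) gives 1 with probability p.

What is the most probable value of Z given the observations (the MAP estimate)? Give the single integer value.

argmax_v P(Z = v | obs) = 1

Enumerate traces; 12 have nonzero weight after conditioning:
  (Z=0, W=0, Y=0, X=1) weight 1/30
  (Z=0, W=0, Y=1, X=1) weight 1/45
  (Z=0, W=1, Y=0, X=1) weight 1/30
  (Z=0, W=1, Y=1, X=1) weight 1/45
  (Z=0, W=2, Y=0, X=1) weight 1/54
  (Z=0, W=2, Y=1, X=1) weight 1/27
  (Z=1, W=0, Y=0, X=0) weight 1/30
  (Z=1, W=0, Y=1, X=0) weight 1/45
  … 4 more
Group by Z:
  weight(Z=0) = 1/6
  weight(Z=1) = 1/4
Total weight = 1/6 + 1/4 = 5/12
P(Z=0 | obs) = 1/6 / 5/12 = 2/5
P(Z=1 | obs) = 1/4 / 5/12 = 3/5
argmax = 1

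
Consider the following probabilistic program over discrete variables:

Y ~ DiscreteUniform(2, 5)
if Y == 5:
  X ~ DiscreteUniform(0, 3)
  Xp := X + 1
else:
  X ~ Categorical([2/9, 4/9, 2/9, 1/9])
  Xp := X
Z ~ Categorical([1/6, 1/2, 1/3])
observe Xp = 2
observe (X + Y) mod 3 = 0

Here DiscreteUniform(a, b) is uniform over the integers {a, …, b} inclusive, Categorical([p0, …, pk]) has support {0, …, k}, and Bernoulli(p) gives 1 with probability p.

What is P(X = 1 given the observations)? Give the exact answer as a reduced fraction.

Enumerate traces; 6 have nonzero weight after conditioning:
  (Y=4, X=2, Z=0) weight 1/108
  (Y=4, X=2, Z=1) weight 1/36
  (Y=4, X=2, Z=2) weight 1/54
  (Y=5, X=1, Z=0) weight 1/96
  (Y=5, X=1, Z=1) weight 1/32
  (Y=5, X=1, Z=2) weight 1/48
Group by X:
  weight(X=1) = 1/16
  weight(X=2) = 1/18
Total weight = 1/16 + 1/18 = 17/144
P(X=1 | obs) = 1/16 / 17/144 = 9/17
P(X=2 | obs) = 1/18 / 17/144 = 8/17

P(X = 1 | obs) = 9/17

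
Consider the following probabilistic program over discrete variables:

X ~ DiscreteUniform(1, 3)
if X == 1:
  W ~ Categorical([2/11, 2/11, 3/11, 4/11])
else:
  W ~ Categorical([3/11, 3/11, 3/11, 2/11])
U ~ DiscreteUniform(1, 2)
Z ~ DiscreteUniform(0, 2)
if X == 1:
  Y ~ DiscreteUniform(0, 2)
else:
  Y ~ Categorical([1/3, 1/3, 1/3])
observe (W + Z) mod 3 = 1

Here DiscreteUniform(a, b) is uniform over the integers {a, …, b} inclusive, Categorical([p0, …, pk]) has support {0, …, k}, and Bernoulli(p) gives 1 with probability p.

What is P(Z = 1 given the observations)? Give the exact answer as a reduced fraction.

P(Z = 1 | obs) = 16/33

Enumerate traces; 72 have nonzero weight after conditioning:
  (X=1, W=0, U=1, Z=1, Y=0) weight 1/297
  (X=1, W=0, U=1, Z=1, Y=1) weight 1/297
  (X=1, W=0, U=1, Z=1, Y=2) weight 1/297
  (X=1, W=0, U=2, Z=1, Y=0) weight 1/297
  (X=1, W=0, U=2, Z=1, Y=1) weight 1/297
  (X=1, W=0, U=2, Z=1, Y=2) weight 1/297
  (X=1, W=1, U=1, Z=0, Y=0) weight 1/297
  (X=1, W=1, U=1, Z=0, Y=1) weight 1/297
  (X=1, W=2, U=1, Z=2, Y=0) weight 1/198
  … 63 more
Group by Z:
  weight(Z=0) = 8/99
  weight(Z=1) = 16/99
  weight(Z=2) = 1/11
Total weight = 8/99 + 16/99 + 1/11 = 1/3
P(Z=0 | obs) = 8/99 / 1/3 = 8/33
P(Z=1 | obs) = 16/99 / 1/3 = 16/33
P(Z=2 | obs) = 1/11 / 1/3 = 3/11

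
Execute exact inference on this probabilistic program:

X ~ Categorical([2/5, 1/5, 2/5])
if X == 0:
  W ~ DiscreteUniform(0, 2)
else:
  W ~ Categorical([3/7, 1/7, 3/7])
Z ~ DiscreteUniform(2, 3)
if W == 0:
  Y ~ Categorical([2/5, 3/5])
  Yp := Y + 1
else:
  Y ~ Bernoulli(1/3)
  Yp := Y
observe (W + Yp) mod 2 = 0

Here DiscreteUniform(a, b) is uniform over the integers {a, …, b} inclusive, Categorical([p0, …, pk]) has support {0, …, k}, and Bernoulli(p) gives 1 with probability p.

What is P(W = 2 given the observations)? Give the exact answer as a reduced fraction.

P(W = 2 | obs) = 205/447

Enumerate traces; 18 have nonzero weight after conditioning:
  (X=0, W=0, Z=2, Y=1) weight 1/25
  (X=0, W=0, Z=3, Y=1) weight 1/25
  (X=0, W=1, Z=2, Y=1) weight 1/45
  (X=0, W=1, Z=3, Y=1) weight 1/45
  (X=0, W=2, Z=2, Y=0) weight 2/45
  (X=0, W=2, Z=3, Y=0) weight 2/45
  (X=1, W=0, Z=2, Y=1) weight 9/350
  (X=1, W=0, Z=3, Y=1) weight 9/350
  … 10 more
Group by W:
  weight(W=0) = 41/175
  weight(W=1) = 23/315
  weight(W=2) = 82/315
Total weight = 41/175 + 23/315 + 82/315 = 298/525
P(W=0 | obs) = 41/175 / 298/525 = 123/298
P(W=1 | obs) = 23/315 / 298/525 = 115/894
P(W=2 | obs) = 82/315 / 298/525 = 205/447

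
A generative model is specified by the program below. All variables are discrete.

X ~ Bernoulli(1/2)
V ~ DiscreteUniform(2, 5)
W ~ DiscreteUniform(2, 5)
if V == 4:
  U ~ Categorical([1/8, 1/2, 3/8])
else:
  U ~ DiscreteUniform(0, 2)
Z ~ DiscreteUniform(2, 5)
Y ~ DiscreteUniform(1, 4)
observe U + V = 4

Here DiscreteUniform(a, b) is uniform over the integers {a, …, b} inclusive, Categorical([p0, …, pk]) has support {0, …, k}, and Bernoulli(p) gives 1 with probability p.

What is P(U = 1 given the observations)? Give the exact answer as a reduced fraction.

P(U = 1 | obs) = 8/19

Enumerate traces; 384 have nonzero weight after conditioning:
  (X=0, V=2, W=2, U=2, Z=2, Y=1) weight 1/1536
  (X=0, V=2, W=2, U=2, Z=2, Y=2) weight 1/1536
  (X=0, V=2, W=2, U=2, Z=2, Y=3) weight 1/1536
  (X=0, V=2, W=2, U=2, Z=2, Y=4) weight 1/1536
  (X=0, V=2, W=2, U=2, Z=3, Y=1) weight 1/1536
  (X=0, V=2, W=2, U=2, Z=3, Y=2) weight 1/1536
  (X=0, V=2, W=2, U=2, Z=3, Y=3) weight 1/1536
  (X=0, V=2, W=2, U=2, Z=3, Y=4) weight 1/1536
  (X=0, V=3, W=2, U=1, Z=2, Y=1) weight 1/1536
  (X=0, V=4, W=2, U=0, Z=2, Y=1) weight 1/4096
  … 374 more
Group by U:
  weight(U=0) = 1/32
  weight(U=1) = 1/12
  weight(U=2) = 1/12
Total weight = 1/32 + 1/12 + 1/12 = 19/96
P(U=0 | obs) = 1/32 / 19/96 = 3/19
P(U=1 | obs) = 1/12 / 19/96 = 8/19
P(U=2 | obs) = 1/12 / 19/96 = 8/19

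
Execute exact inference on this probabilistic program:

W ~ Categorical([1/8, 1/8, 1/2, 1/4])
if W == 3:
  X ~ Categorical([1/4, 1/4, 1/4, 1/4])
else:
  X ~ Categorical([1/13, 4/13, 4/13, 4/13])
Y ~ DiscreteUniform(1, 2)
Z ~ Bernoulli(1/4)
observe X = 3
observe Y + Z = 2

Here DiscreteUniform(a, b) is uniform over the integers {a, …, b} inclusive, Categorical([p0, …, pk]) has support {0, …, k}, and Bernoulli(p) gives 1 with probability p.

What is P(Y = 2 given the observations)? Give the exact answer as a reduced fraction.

Enumerate traces; 8 have nonzero weight after conditioning:
  (W=0, X=3, Y=1, Z=1) weight 1/208
  (W=0, X=3, Y=2, Z=0) weight 3/208
  (W=1, X=3, Y=1, Z=1) weight 1/208
  (W=1, X=3, Y=2, Z=0) weight 3/208
  (W=2, X=3, Y=1, Z=1) weight 1/52
  (W=2, X=3, Y=2, Z=0) weight 3/52
  (W=3, X=3, Y=1, Z=1) weight 1/128
  (W=3, X=3, Y=2, Z=0) weight 3/128
Group by Y:
  weight(Y=1) = 61/1664
  weight(Y=2) = 183/1664
Total weight = 61/1664 + 183/1664 = 61/416
P(Y=1 | obs) = 61/1664 / 61/416 = 1/4
P(Y=2 | obs) = 183/1664 / 61/416 = 3/4

P(Y = 2 | obs) = 3/4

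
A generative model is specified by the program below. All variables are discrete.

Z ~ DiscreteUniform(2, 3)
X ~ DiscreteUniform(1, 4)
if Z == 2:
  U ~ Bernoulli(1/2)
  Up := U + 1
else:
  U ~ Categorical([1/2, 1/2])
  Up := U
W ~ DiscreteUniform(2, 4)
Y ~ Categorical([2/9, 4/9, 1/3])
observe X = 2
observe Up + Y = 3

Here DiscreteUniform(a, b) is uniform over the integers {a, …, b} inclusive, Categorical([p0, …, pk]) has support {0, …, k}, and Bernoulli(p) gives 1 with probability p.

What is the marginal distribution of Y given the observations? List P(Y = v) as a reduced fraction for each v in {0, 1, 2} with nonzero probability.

Enumerate traces; 9 have nonzero weight after conditioning:
  (Z=2, X=2, U=0, W=2, Y=2) weight 1/144
  (Z=2, X=2, U=0, W=3, Y=2) weight 1/144
  (Z=2, X=2, U=0, W=4, Y=2) weight 1/144
  (Z=2, X=2, U=1, W=2, Y=1) weight 1/108
  (Z=2, X=2, U=1, W=3, Y=1) weight 1/108
  (Z=2, X=2, U=1, W=4, Y=1) weight 1/108
  (Z=3, X=2, U=1, W=2, Y=2) weight 1/144
  (Z=3, X=2, U=1, W=3, Y=2) weight 1/144
  … 1 more
Group by Y:
  weight(Y=1) = 1/36
  weight(Y=2) = 1/24
Total weight = 1/36 + 1/24 = 5/72
P(Y=1 | obs) = 1/36 / 5/72 = 2/5
P(Y=2 | obs) = 1/24 / 5/72 = 3/5

P(Y=1) = 2/5, P(Y=2) = 3/5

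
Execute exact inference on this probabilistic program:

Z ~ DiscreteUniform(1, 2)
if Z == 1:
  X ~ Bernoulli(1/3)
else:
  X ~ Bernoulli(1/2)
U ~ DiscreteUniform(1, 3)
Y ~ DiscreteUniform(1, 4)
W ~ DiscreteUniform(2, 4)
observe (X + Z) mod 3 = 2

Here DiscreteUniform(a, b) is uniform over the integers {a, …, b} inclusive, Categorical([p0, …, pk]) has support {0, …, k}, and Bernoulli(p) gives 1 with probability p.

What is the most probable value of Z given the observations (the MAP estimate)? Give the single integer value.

argmax_v P(Z = v | obs) = 2

Enumerate traces; 72 have nonzero weight after conditioning:
  (Z=1, X=1, U=1, Y=1, W=2) weight 1/216
  (Z=1, X=1, U=1, Y=1, W=3) weight 1/216
  (Z=1, X=1, U=1, Y=1, W=4) weight 1/216
  (Z=1, X=1, U=1, Y=2, W=2) weight 1/216
  (Z=1, X=1, U=1, Y=2, W=3) weight 1/216
  (Z=1, X=1, U=1, Y=2, W=4) weight 1/216
  (Z=1, X=1, U=1, Y=3, W=2) weight 1/216
  (Z=1, X=1, U=1, Y=3, W=3) weight 1/216
  (Z=2, X=0, U=1, Y=1, W=2) weight 1/144
  … 63 more
Group by Z:
  weight(Z=1) = 1/6
  weight(Z=2) = 1/4
Total weight = 1/6 + 1/4 = 5/12
P(Z=1 | obs) = 1/6 / 5/12 = 2/5
P(Z=2 | obs) = 1/4 / 5/12 = 3/5
argmax = 2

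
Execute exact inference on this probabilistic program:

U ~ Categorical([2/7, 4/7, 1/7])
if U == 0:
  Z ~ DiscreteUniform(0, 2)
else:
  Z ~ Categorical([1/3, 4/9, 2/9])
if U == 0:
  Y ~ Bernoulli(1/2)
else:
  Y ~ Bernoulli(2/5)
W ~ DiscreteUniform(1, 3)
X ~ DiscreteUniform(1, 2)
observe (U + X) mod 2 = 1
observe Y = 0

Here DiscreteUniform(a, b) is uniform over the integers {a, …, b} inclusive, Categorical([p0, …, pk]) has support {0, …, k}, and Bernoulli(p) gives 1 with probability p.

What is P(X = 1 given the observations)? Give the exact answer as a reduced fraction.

Enumerate traces; 27 have nonzero weight after conditioning:
  (U=0, Z=0, Y=0, W=1, X=1) weight 1/126
  (U=0, Z=0, Y=0, W=2, X=1) weight 1/126
  (U=0, Z=0, Y=0, W=3, X=1) weight 1/126
  (U=0, Z=1, Y=0, W=1, X=1) weight 1/126
  (U=0, Z=1, Y=0, W=2, X=1) weight 1/126
  (U=0, Z=1, Y=0, W=3, X=1) weight 1/126
  (U=0, Z=2, Y=0, W=1, X=1) weight 1/126
  (U=0, Z=2, Y=0, W=2, X=1) weight 1/126
  (U=1, Z=0, Y=0, W=1, X=2) weight 2/105
  … 18 more
Group by X:
  weight(X=1) = 4/35
  weight(X=2) = 6/35
Total weight = 4/35 + 6/35 = 2/7
P(X=1 | obs) = 4/35 / 2/7 = 2/5
P(X=2 | obs) = 6/35 / 2/7 = 3/5

P(X = 1 | obs) = 2/5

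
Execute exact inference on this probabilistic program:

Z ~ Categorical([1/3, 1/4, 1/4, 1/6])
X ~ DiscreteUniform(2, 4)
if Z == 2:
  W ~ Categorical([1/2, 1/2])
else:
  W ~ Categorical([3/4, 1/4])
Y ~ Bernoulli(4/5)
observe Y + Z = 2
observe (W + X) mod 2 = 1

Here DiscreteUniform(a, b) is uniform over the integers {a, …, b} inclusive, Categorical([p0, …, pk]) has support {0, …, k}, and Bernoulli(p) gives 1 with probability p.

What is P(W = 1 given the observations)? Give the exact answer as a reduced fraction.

P(W = 1 | obs) = 6/13

Enumerate traces; 6 have nonzero weight after conditioning:
  (Z=1, X=2, W=1, Y=1) weight 1/60
  (Z=1, X=3, W=0, Y=1) weight 1/20
  (Z=1, X=4, W=1, Y=1) weight 1/60
  (Z=2, X=2, W=1, Y=0) weight 1/120
  (Z=2, X=3, W=0, Y=0) weight 1/120
  (Z=2, X=4, W=1, Y=0) weight 1/120
Group by W:
  weight(W=0) = 7/120
  weight(W=1) = 1/20
Total weight = 7/120 + 1/20 = 13/120
P(W=0 | obs) = 7/120 / 13/120 = 7/13
P(W=1 | obs) = 1/20 / 13/120 = 6/13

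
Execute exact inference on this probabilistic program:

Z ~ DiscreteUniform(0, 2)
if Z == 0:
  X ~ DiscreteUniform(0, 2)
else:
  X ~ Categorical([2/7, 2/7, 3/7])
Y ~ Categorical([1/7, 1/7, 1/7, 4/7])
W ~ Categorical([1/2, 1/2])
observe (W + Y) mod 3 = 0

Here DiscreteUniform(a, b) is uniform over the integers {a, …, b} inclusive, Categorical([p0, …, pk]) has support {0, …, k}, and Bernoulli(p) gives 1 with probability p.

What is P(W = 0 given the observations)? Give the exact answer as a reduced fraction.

P(W = 0 | obs) = 5/6

Enumerate traces; 27 have nonzero weight after conditioning:
  (Z=0, X=0, Y=0, W=0) weight 1/126
  (Z=0, X=0, Y=2, W=1) weight 1/126
  (Z=0, X=0, Y=3, W=0) weight 2/63
  (Z=0, X=1, Y=0, W=0) weight 1/126
  (Z=0, X=1, Y=2, W=1) weight 1/126
  (Z=0, X=1, Y=3, W=0) weight 2/63
  (Z=0, X=2, Y=0, W=0) weight 1/126
  (Z=0, X=2, Y=2, W=1) weight 1/126
  … 19 more
Group by W:
  weight(W=0) = 5/14
  weight(W=1) = 1/14
Total weight = 5/14 + 1/14 = 3/7
P(W=0 | obs) = 5/14 / 3/7 = 5/6
P(W=1 | obs) = 1/14 / 3/7 = 1/6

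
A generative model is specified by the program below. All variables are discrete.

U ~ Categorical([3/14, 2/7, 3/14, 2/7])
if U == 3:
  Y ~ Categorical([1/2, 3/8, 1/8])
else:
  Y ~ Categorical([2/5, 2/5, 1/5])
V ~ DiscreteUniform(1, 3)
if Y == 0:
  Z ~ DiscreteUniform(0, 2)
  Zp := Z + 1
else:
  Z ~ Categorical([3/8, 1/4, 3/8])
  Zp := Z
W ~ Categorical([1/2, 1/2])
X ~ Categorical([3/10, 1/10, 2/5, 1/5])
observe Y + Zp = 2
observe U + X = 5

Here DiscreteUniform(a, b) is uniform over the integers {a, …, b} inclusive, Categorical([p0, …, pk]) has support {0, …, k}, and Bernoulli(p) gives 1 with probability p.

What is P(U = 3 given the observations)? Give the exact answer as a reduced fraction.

Enumerate traces; 36 have nonzero weight after conditioning:
  (U=2, Y=0, V=1, Z=1, W=0, X=3) weight 1/1050
  (U=2, Y=0, V=1, Z=1, W=1, X=3) weight 1/1050
  (U=2, Y=0, V=2, Z=1, W=0, X=3) weight 1/1050
  (U=2, Y=0, V=2, Z=1, W=1, X=3) weight 1/1050
  (U=2, Y=0, V=3, Z=1, W=0, X=3) weight 1/1050
  (U=2, Y=0, V=3, Z=1, W=1, X=3) weight 1/1050
  (U=2, Y=1, V=1, Z=1, W=0, X=3) weight 1/1400
  (U=2, Y=1, V=1, Z=1, W=1, X=3) weight 1/1400
  (U=3, Y=0, V=1, Z=1, W=0, X=2) weight 1/315
  … 27 more
Group by U:
  weight(U=2) = 37/2800
  weight(U=3) = 59/1680
Total weight = 37/2800 + 59/1680 = 29/600
P(U=2 | obs) = 37/2800 / 29/600 = 111/406
P(U=3 | obs) = 59/1680 / 29/600 = 295/406

P(U = 3 | obs) = 295/406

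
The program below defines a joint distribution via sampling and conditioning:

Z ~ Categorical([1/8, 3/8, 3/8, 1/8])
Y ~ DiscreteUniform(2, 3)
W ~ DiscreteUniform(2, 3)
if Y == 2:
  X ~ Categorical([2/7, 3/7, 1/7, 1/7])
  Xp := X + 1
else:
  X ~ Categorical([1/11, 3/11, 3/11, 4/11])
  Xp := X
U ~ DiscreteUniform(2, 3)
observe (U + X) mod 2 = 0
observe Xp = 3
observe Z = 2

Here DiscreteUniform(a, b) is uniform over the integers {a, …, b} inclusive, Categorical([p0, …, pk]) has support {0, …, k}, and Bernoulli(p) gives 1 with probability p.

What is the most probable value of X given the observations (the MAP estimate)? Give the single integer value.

Enumerate traces; 4 have nonzero weight after conditioning:
  (Z=2, Y=2, W=2, X=2, U=2) weight 3/448
  (Z=2, Y=2, W=3, X=2, U=2) weight 3/448
  (Z=2, Y=3, W=2, X=3, U=3) weight 3/176
  (Z=2, Y=3, W=3, X=3, U=3) weight 3/176
Group by X:
  weight(X=2) = 3/224
  weight(X=3) = 3/88
Total weight = 3/224 + 3/88 = 117/2464
P(X=2 | obs) = 3/224 / 117/2464 = 11/39
P(X=3 | obs) = 3/88 / 117/2464 = 28/39
argmax = 3

argmax_v P(X = v | obs) = 3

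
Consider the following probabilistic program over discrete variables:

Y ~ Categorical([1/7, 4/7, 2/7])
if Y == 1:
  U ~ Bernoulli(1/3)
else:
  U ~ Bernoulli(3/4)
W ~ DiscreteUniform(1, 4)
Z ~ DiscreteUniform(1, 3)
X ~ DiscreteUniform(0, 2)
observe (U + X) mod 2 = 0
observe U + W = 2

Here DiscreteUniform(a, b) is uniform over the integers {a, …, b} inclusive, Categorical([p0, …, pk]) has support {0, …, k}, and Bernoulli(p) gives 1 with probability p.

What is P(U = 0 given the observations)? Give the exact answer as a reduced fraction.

P(U = 0 | obs) = 82/125

Enumerate traces; 27 have nonzero weight after conditioning:
  (Y=0, U=0, W=2, Z=1, X=0) weight 1/1008
  (Y=0, U=0, W=2, Z=1, X=2) weight 1/1008
  (Y=0, U=0, W=2, Z=2, X=0) weight 1/1008
  (Y=0, U=0, W=2, Z=2, X=2) weight 1/1008
  (Y=0, U=0, W=2, Z=3, X=0) weight 1/1008
  (Y=0, U=0, W=2, Z=3, X=2) weight 1/1008
  (Y=0, U=1, W=1, Z=1, X=1) weight 1/336
  (Y=0, U=1, W=1, Z=2, X=1) weight 1/336
  … 19 more
Group by U:
  weight(U=0) = 41/504
  weight(U=1) = 43/1008
Total weight = 41/504 + 43/1008 = 125/1008
P(U=0 | obs) = 41/504 / 125/1008 = 82/125
P(U=1 | obs) = 43/1008 / 125/1008 = 43/125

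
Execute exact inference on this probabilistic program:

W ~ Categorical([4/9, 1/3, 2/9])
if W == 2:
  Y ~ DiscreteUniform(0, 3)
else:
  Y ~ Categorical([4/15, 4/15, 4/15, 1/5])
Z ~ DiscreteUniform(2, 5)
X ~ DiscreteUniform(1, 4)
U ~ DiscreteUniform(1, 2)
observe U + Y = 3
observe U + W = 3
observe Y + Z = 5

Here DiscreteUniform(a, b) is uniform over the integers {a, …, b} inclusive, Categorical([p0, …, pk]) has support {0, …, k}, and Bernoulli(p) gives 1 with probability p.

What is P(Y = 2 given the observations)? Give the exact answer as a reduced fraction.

Enumerate traces; 8 have nonzero weight after conditioning:
  (W=1, Y=1, Z=4, X=1, U=2) weight 1/360
  (W=1, Y=1, Z=4, X=2, U=2) weight 1/360
  (W=1, Y=1, Z=4, X=3, U=2) weight 1/360
  (W=1, Y=1, Z=4, X=4, U=2) weight 1/360
  (W=2, Y=2, Z=3, X=1, U=1) weight 1/576
  (W=2, Y=2, Z=3, X=2, U=1) weight 1/576
  (W=2, Y=2, Z=3, X=3, U=1) weight 1/576
  (W=2, Y=2, Z=3, X=4, U=1) weight 1/576
Group by Y:
  weight(Y=1) = 1/90
  weight(Y=2) = 1/144
Total weight = 1/90 + 1/144 = 13/720
P(Y=1 | obs) = 1/90 / 13/720 = 8/13
P(Y=2 | obs) = 1/144 / 13/720 = 5/13

P(Y = 2 | obs) = 5/13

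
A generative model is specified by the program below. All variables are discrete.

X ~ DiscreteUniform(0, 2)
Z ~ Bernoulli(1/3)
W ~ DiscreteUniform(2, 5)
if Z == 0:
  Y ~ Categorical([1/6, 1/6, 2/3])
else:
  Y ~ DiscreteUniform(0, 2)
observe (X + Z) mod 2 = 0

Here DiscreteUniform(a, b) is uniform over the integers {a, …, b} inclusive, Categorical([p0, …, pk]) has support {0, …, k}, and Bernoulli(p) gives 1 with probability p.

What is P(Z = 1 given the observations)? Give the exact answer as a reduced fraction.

P(Z = 1 | obs) = 1/5

Enumerate traces; 36 have nonzero weight after conditioning:
  (X=0, Z=0, W=2, Y=0) weight 1/108
  (X=0, Z=0, W=2, Y=1) weight 1/108
  (X=0, Z=0, W=2, Y=2) weight 1/27
  (X=0, Z=0, W=3, Y=0) weight 1/108
  (X=0, Z=0, W=3, Y=1) weight 1/108
  (X=0, Z=0, W=3, Y=2) weight 1/27
  (X=0, Z=0, W=4, Y=0) weight 1/108
  (X=0, Z=0, W=4, Y=1) weight 1/108
  (X=1, Z=1, W=2, Y=0) weight 1/108
  … 27 more
Group by Z:
  weight(Z=0) = 4/9
  weight(Z=1) = 1/9
Total weight = 4/9 + 1/9 = 5/9
P(Z=0 | obs) = 4/9 / 5/9 = 4/5
P(Z=1 | obs) = 1/9 / 5/9 = 1/5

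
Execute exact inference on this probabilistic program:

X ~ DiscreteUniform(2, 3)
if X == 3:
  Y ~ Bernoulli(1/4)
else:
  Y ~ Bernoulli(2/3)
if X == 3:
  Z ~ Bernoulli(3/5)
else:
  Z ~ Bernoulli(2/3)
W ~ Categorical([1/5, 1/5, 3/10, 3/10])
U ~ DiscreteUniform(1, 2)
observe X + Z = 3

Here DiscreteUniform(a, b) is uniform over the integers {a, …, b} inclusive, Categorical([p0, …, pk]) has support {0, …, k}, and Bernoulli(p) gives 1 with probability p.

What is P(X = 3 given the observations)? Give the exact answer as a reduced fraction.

Enumerate traces; 32 have nonzero weight after conditioning:
  (X=2, Y=0, Z=1, W=0, U=1) weight 1/90
  (X=2, Y=0, Z=1, W=0, U=2) weight 1/90
  (X=2, Y=0, Z=1, W=1, U=1) weight 1/90
  (X=2, Y=0, Z=1, W=1, U=2) weight 1/90
  (X=2, Y=0, Z=1, W=2, U=1) weight 1/60
  (X=2, Y=0, Z=1, W=2, U=2) weight 1/60
  (X=2, Y=0, Z=1, W=3, U=1) weight 1/60
  (X=2, Y=0, Z=1, W=3, U=2) weight 1/60
  (X=3, Y=0, Z=0, W=0, U=1) weight 3/200
  … 23 more
Group by X:
  weight(X=2) = 1/3
  weight(X=3) = 1/5
Total weight = 1/3 + 1/5 = 8/15
P(X=2 | obs) = 1/3 / 8/15 = 5/8
P(X=3 | obs) = 1/5 / 8/15 = 3/8

P(X = 3 | obs) = 3/8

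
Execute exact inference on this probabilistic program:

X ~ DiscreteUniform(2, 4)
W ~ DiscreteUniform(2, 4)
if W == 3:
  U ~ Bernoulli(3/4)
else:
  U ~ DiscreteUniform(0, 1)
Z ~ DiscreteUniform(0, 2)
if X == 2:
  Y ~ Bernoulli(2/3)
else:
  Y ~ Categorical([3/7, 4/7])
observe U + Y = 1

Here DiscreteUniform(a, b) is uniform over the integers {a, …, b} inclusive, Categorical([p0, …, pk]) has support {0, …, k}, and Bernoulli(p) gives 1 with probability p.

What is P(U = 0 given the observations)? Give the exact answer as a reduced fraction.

Enumerate traces; 54 have nonzero weight after conditioning:
  (X=2, W=2, U=0, Z=0, Y=1) weight 1/81
  (X=2, W=2, U=0, Z=1, Y=1) weight 1/81
  (X=2, W=2, U=0, Z=2, Y=1) weight 1/81
  (X=2, W=2, U=1, Z=0, Y=0) weight 1/162
  (X=2, W=2, U=1, Z=1, Y=0) weight 1/162
  (X=2, W=2, U=1, Z=2, Y=0) weight 1/162
  (X=2, W=3, U=0, Z=0, Y=1) weight 1/162
  (X=2, W=3, U=0, Z=1, Y=1) weight 1/162
  … 46 more
Group by U:
  weight(U=0) = 95/378
  weight(U=1) = 25/108
Total weight = 95/378 + 25/108 = 365/756
P(U=0 | obs) = 95/378 / 365/756 = 38/73
P(U=1 | obs) = 25/108 / 365/756 = 35/73

P(U = 0 | obs) = 38/73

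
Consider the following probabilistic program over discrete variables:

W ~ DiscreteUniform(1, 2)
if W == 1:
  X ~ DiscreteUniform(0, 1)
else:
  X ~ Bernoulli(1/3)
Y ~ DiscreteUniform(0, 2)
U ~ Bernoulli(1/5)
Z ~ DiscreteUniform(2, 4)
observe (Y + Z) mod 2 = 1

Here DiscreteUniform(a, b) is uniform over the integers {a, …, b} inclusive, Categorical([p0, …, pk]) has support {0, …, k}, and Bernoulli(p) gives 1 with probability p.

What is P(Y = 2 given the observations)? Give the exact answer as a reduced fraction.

Enumerate traces; 32 have nonzero weight after conditioning:
  (W=1, X=0, Y=0, U=0, Z=3) weight 1/45
  (W=1, X=0, Y=0, U=1, Z=3) weight 1/180
  (W=1, X=0, Y=1, U=0, Z=2) weight 1/45
  (W=1, X=0, Y=1, U=0, Z=4) weight 1/45
  (W=1, X=0, Y=1, U=1, Z=2) weight 1/180
  (W=1, X=0, Y=1, U=1, Z=4) weight 1/180
  (W=1, X=0, Y=2, U=0, Z=3) weight 1/45
  (W=1, X=0, Y=2, U=1, Z=3) weight 1/180
  … 24 more
Group by Y:
  weight(Y=0) = 1/9
  weight(Y=1) = 2/9
  weight(Y=2) = 1/9
Total weight = 1/9 + 2/9 + 1/9 = 4/9
P(Y=0 | obs) = 1/9 / 4/9 = 1/4
P(Y=1 | obs) = 2/9 / 4/9 = 1/2
P(Y=2 | obs) = 1/9 / 4/9 = 1/4

P(Y = 2 | obs) = 1/4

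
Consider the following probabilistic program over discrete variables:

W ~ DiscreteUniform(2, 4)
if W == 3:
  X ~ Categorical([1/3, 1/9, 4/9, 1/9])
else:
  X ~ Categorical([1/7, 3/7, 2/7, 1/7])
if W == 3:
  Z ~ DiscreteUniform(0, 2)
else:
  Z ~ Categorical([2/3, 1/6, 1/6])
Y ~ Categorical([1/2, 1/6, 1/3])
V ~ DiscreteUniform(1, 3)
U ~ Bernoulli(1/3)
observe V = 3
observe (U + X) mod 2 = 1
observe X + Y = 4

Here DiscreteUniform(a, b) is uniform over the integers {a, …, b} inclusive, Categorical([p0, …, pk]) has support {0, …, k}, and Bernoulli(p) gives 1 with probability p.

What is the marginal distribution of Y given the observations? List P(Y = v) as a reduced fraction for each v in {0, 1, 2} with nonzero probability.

Enumerate traces; 18 have nonzero weight after conditioning:
  (W=2, X=2, Z=0, Y=2, V=3, U=1) weight 4/1701
  (W=2, X=2, Z=1, Y=2, V=3, U=1) weight 1/1701
  (W=2, X=2, Z=2, Y=2, V=3, U=1) weight 1/1701
  (W=2, X=3, Z=0, Y=1, V=3, U=0) weight 2/1701
  (W=2, X=3, Z=1, Y=1, V=3, U=0) weight 1/3402
  (W=2, X=3, Z=2, Y=1, V=3, U=0) weight 1/3402
  (W=3, X=2, Z=0, Y=2, V=3, U=1) weight 4/2187
  (W=3, X=2, Z=1, Y=2, V=3, U=1) weight 4/2187
  … 10 more
Group by Y:
  weight(Y=1) = 25/5103
  weight(Y=2) = 64/5103
Total weight = 25/5103 + 64/5103 = 89/5103
P(Y=1 | obs) = 25/5103 / 89/5103 = 25/89
P(Y=2 | obs) = 64/5103 / 89/5103 = 64/89

P(Y=1) = 25/89, P(Y=2) = 64/89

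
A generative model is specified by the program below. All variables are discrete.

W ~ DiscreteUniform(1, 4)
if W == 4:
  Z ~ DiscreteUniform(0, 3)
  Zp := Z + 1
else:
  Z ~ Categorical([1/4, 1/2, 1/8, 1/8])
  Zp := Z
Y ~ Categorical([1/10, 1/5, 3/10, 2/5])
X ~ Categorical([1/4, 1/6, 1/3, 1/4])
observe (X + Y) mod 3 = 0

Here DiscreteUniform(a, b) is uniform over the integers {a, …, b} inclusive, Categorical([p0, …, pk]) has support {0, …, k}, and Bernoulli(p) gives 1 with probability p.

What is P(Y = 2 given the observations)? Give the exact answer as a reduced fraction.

P(Y = 2 | obs) = 3/22

Enumerate traces; 96 have nonzero weight after conditioning:
  (W=1, Z=0, Y=0, X=0) weight 1/640
  (W=1, Z=0, Y=0, X=3) weight 1/640
  (W=1, Z=0, Y=1, X=2) weight 1/240
  (W=1, Z=0, Y=2, X=1) weight 1/320
  (W=1, Z=0, Y=3, X=0) weight 1/160
  (W=1, Z=0, Y=3, X=3) weight 1/160
  (W=1, Z=1, Y=0, X=0) weight 1/320
  (W=1, Z=1, Y=0, X=3) weight 1/320
  … 88 more
Group by Y:
  weight(Y=0) = 1/20
  weight(Y=1) = 1/15
  weight(Y=2) = 1/20
  weight(Y=3) = 1/5
Total weight = 1/20 + 1/15 + 1/20 + 1/5 = 11/30
P(Y=0 | obs) = 1/20 / 11/30 = 3/22
P(Y=1 | obs) = 1/15 / 11/30 = 2/11
P(Y=2 | obs) = 1/20 / 11/30 = 3/22
P(Y=3 | obs) = 1/5 / 11/30 = 6/11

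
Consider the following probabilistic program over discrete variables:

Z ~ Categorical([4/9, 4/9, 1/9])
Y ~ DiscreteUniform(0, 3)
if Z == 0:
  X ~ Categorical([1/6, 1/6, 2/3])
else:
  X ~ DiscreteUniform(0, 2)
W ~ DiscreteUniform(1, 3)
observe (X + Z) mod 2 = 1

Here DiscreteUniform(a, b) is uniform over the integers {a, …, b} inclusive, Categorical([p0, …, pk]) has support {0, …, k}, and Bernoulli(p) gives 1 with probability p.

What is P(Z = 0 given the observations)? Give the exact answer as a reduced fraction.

Enumerate traces; 48 have nonzero weight after conditioning:
  (Z=0, Y=0, X=1, W=1) weight 1/162
  (Z=0, Y=0, X=1, W=2) weight 1/162
  (Z=0, Y=0, X=1, W=3) weight 1/162
  (Z=0, Y=1, X=1, W=1) weight 1/162
  (Z=0, Y=1, X=1, W=2) weight 1/162
  (Z=0, Y=1, X=1, W=3) weight 1/162
  (Z=0, Y=2, X=1, W=1) weight 1/162
  (Z=0, Y=2, X=1, W=2) weight 1/162
  (Z=1, Y=0, X=0, W=1) weight 1/81
  (Z=2, Y=0, X=1, W=1) weight 1/324
  … 38 more
Group by Z:
  weight(Z=0) = 2/27
  weight(Z=1) = 8/27
  weight(Z=2) = 1/27
Total weight = 2/27 + 8/27 + 1/27 = 11/27
P(Z=0 | obs) = 2/27 / 11/27 = 2/11
P(Z=1 | obs) = 8/27 / 11/27 = 8/11
P(Z=2 | obs) = 1/27 / 11/27 = 1/11

P(Z = 0 | obs) = 2/11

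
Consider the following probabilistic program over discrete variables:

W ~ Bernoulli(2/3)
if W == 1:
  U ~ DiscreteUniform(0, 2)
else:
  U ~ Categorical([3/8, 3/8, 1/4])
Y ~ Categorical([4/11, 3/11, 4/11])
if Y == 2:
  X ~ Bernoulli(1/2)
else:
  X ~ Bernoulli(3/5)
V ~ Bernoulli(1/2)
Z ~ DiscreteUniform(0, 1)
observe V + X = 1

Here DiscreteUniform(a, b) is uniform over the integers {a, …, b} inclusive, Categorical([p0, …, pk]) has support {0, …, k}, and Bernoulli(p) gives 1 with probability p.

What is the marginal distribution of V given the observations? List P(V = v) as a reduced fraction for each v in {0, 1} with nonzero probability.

Enumerate traces; 72 have nonzero weight after conditioning:
  (W=0, U=0, Y=0, X=0, V=1, Z=0) weight 1/220
  (W=0, U=0, Y=0, X=0, V=1, Z=1) weight 1/220
  (W=0, U=0, Y=0, X=1, V=0, Z=0) weight 3/440
  (W=0, U=0, Y=0, X=1, V=0, Z=1) weight 3/440
  (W=0, U=0, Y=1, X=0, V=1, Z=0) weight 3/880
  (W=0, U=0, Y=1, X=0, V=1, Z=1) weight 3/880
  (W=0, U=0, Y=1, X=1, V=0, Z=0) weight 9/1760
  (W=0, U=0, Y=1, X=1, V=0, Z=1) weight 9/1760
  … 64 more
Group by V:
  weight(V=0) = 31/110
  weight(V=1) = 12/55
Total weight = 31/110 + 12/55 = 1/2
P(V=0 | obs) = 31/110 / 1/2 = 31/55
P(V=1 | obs) = 12/55 / 1/2 = 24/55

P(V=0) = 31/55, P(V=1) = 24/55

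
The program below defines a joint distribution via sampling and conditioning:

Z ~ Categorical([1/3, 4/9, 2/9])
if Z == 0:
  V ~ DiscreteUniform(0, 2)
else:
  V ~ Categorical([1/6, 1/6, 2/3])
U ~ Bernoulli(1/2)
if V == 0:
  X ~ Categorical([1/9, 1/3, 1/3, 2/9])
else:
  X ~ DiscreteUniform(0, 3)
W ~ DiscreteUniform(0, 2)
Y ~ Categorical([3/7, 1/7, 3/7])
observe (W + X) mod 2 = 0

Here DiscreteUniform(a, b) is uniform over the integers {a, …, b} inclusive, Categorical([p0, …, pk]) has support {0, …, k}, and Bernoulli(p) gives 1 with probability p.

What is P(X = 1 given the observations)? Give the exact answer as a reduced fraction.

Enumerate traces; 324 have nonzero weight after conditioning:
  (Z=0, V=0, U=0, X=0, W=0, Y=0) weight 1/1134
  (Z=0, V=0, U=0, X=0, W=0, Y=1) weight 1/3402
  (Z=0, V=0, U=0, X=0, W=0, Y=2) weight 1/1134
  (Z=0, V=0, U=0, X=0, W=2, Y=0) weight 1/1134
  (Z=0, V=0, U=0, X=0, W=2, Y=1) weight 1/3402
  (Z=0, V=0, U=0, X=0, W=2, Y=2) weight 1/1134
  (Z=0, V=0, U=0, X=1, W=1, Y=0) weight 1/378
  (Z=0, V=0, U=0, X=1, W=1, Y=1) weight 1/1134
  (Z=0, V=0, U=0, X=2, W=0, Y=0) weight 1/378
  (Z=0, V=0, U=0, X=3, W=1, Y=0) weight 1/567
  … 314 more
Group by X:
  weight(X=0) = 71/486
  weight(X=1) = 29/324
  weight(X=2) = 29/162
  weight(X=3) = 79/972
Total weight = 71/486 + 29/324 + 29/162 + 79/972 = 241/486
P(X=0 | obs) = 71/486 / 241/486 = 71/241
P(X=1 | obs) = 29/324 / 241/486 = 87/482
P(X=2 | obs) = 29/162 / 241/486 = 87/241
P(X=3 | obs) = 79/972 / 241/486 = 79/482

P(X = 1 | obs) = 87/482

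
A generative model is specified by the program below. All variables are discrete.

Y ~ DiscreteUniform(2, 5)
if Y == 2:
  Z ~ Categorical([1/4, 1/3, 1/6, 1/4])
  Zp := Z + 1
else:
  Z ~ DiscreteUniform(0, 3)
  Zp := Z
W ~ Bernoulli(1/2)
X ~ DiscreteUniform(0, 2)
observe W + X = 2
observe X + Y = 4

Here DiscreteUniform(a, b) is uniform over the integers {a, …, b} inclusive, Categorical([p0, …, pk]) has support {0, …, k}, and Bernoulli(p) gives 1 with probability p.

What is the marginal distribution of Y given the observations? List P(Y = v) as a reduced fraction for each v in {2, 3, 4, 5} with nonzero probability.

P(Y=2) = 1/2, P(Y=3) = 1/2

Enumerate traces; 8 have nonzero weight after conditioning:
  (Y=2, Z=0, W=0, X=2) weight 1/96
  (Y=2, Z=1, W=0, X=2) weight 1/72
  (Y=2, Z=2, W=0, X=2) weight 1/144
  (Y=2, Z=3, W=0, X=2) weight 1/96
  (Y=3, Z=0, W=1, X=1) weight 1/96
  (Y=3, Z=1, W=1, X=1) weight 1/96
  (Y=3, Z=2, W=1, X=1) weight 1/96
  (Y=3, Z=3, W=1, X=1) weight 1/96
Group by Y:
  weight(Y=2) = 1/24
  weight(Y=3) = 1/24
Total weight = 1/24 + 1/24 = 1/12
P(Y=2 | obs) = 1/24 / 1/12 = 1/2
P(Y=3 | obs) = 1/24 / 1/12 = 1/2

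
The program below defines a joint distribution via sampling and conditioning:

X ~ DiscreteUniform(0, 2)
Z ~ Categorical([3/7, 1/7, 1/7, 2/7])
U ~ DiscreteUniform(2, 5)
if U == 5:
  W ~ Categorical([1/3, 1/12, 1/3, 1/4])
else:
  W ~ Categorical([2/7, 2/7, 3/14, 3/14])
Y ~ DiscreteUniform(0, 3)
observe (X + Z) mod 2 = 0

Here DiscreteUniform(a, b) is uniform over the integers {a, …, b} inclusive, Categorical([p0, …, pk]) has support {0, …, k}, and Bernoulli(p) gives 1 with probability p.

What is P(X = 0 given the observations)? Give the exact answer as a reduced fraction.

Enumerate traces; 384 have nonzero weight after conditioning:
  (X=0, Z=0, U=2, W=0, Y=0) weight 1/392
  (X=0, Z=0, U=2, W=0, Y=1) weight 1/392
  (X=0, Z=0, U=2, W=0, Y=2) weight 1/392
  (X=0, Z=0, U=2, W=0, Y=3) weight 1/392
  (X=0, Z=0, U=2, W=1, Y=0) weight 1/392
  (X=0, Z=0, U=2, W=1, Y=1) weight 1/392
  (X=0, Z=0, U=2, W=1, Y=2) weight 1/392
  (X=0, Z=0, U=2, W=1, Y=3) weight 1/392
  (X=1, Z=1, U=2, W=0, Y=0) weight 1/1176
  (X=2, Z=0, U=2, W=0, Y=0) weight 1/392
  … 374 more
Group by X:
  weight(X=0) = 4/21
  weight(X=1) = 1/7
  weight(X=2) = 4/21
Total weight = 4/21 + 1/7 + 4/21 = 11/21
P(X=0 | obs) = 4/21 / 11/21 = 4/11
P(X=1 | obs) = 1/7 / 11/21 = 3/11
P(X=2 | obs) = 4/21 / 11/21 = 4/11

P(X = 0 | obs) = 4/11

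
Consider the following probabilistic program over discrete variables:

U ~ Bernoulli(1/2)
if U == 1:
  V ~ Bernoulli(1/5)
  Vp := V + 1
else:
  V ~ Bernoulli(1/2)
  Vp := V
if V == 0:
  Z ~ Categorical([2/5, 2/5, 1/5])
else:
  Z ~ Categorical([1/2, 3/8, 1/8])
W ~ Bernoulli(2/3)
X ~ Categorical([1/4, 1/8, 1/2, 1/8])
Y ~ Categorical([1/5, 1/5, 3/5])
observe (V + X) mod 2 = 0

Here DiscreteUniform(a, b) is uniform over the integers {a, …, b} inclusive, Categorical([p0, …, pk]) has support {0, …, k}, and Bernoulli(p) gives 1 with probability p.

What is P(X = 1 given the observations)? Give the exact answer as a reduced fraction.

Enumerate traces; 144 have nonzero weight after conditioning:
  (U=0, V=0, Z=0, W=0, X=0, Y=0) weight 1/600
  (U=0, V=0, Z=0, W=0, X=0, Y=1) weight 1/600
  (U=0, V=0, Z=0, W=0, X=0, Y=2) weight 1/200
  (U=0, V=0, Z=0, W=0, X=2, Y=0) weight 1/300
  (U=0, V=0, Z=0, W=0, X=2, Y=1) weight 1/300
  (U=0, V=0, Z=0, W=0, X=2, Y=2) weight 1/100
  (U=0, V=0, Z=0, W=1, X=0, Y=0) weight 1/300
  (U=0, V=0, Z=0, W=1, X=0, Y=1) weight 1/300
  (U=0, V=1, Z=0, W=0, X=1, Y=0) weight 1/960
  (U=0, V=1, Z=0, W=0, X=3, Y=0) weight 1/960
  … 134 more
Group by X:
  weight(X=0) = 13/80
  weight(X=1) = 7/160
  weight(X=2) = 13/40
  weight(X=3) = 7/160
Total weight = 13/80 + 7/160 + 13/40 + 7/160 = 23/40
P(X=0 | obs) = 13/80 / 23/40 = 13/46
P(X=1 | obs) = 7/160 / 23/40 = 7/92
P(X=2 | obs) = 13/40 / 23/40 = 13/23
P(X=3 | obs) = 7/160 / 23/40 = 7/92

P(X = 1 | obs) = 7/92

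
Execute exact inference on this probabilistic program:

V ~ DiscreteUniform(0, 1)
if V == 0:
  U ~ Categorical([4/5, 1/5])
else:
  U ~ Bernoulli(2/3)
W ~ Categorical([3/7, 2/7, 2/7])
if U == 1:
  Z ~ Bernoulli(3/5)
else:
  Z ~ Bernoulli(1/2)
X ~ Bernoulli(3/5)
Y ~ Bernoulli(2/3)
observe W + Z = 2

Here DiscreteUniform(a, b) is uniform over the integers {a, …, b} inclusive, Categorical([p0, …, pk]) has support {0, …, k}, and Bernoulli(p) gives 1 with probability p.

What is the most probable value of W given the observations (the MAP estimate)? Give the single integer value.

Enumerate traces; 32 have nonzero weight after conditioning:
  (V=0, U=0, W=1, Z=1, X=0, Y=0) weight 4/525
  (V=0, U=0, W=1, Z=1, X=0, Y=1) weight 8/525
  (V=0, U=0, W=1, Z=1, X=1, Y=0) weight 2/175
  (V=0, U=0, W=1, Z=1, X=1, Y=1) weight 4/175
  (V=0, U=0, W=2, Z=0, X=0, Y=0) weight 4/525
  (V=0, U=0, W=2, Z=0, X=0, Y=1) weight 8/525
  (V=0, U=0, W=2, Z=0, X=1, Y=0) weight 2/175
  (V=0, U=0, W=2, Z=0, X=1, Y=1) weight 4/175
  … 24 more
Group by W:
  weight(W=1) = 163/1050
  weight(W=2) = 137/1050
Total weight = 163/1050 + 137/1050 = 2/7
P(W=1 | obs) = 163/1050 / 2/7 = 163/300
P(W=2 | obs) = 137/1050 / 2/7 = 137/300
argmax = 1

argmax_v P(W = v | obs) = 1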